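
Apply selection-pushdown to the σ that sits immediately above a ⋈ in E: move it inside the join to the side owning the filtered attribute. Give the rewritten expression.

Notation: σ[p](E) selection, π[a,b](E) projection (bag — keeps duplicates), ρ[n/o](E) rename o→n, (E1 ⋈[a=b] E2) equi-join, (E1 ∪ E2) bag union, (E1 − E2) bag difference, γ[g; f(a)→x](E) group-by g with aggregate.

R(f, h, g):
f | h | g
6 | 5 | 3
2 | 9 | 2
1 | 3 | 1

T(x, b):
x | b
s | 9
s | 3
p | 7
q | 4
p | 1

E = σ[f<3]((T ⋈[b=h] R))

σ filters on f, owned by the right side.
E' = (T ⋈[b=h] σ[f<3](R))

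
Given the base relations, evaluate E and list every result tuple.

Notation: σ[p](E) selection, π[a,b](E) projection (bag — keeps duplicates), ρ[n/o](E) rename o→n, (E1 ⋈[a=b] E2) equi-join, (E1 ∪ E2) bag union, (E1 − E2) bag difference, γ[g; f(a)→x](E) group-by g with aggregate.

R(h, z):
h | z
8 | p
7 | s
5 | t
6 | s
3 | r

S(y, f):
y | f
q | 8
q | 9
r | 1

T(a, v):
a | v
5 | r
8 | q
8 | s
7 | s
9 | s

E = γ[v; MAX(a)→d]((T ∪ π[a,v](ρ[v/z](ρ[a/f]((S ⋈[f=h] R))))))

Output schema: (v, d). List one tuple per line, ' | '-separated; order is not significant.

Stepwise |·|:
  T → 5
  S → 3
  R → 5
  (S ⋈[f=h] R) → 1
  ρ[a/f]((S ⋈[f=h] R)) → 1
  ρ[v/z](ρ[a/f]((S ⋈[f=h] R))) → 1
  π[a,v](ρ[v/z](ρ[a/f]((S ⋈[f=h] R)))) → 1
  (T ∪ π[a,v](ρ[v/z](ρ[a/f]((S ⋈[f=h] R))))) → 6
  γ[v; MAX(a)→d]((T ∪ π[a,v](ρ[v/z](ρ[a/f]((S ⋈[f=h] R)))))) → 4

== RESULT ==
v | d
p | 8
q | 8
r | 5
s | 9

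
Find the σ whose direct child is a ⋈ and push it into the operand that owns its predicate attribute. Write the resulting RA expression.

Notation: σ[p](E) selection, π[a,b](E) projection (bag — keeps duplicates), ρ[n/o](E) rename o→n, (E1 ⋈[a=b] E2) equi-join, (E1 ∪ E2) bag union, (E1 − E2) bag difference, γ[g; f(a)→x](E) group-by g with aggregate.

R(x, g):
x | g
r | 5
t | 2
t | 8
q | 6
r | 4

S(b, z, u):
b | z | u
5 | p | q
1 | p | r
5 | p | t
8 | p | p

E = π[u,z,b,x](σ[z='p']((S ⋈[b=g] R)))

σ filters on z, owned by the left side.
E' = π[u,z,b,x]((σ[z='p'](S) ⋈[b=g] R))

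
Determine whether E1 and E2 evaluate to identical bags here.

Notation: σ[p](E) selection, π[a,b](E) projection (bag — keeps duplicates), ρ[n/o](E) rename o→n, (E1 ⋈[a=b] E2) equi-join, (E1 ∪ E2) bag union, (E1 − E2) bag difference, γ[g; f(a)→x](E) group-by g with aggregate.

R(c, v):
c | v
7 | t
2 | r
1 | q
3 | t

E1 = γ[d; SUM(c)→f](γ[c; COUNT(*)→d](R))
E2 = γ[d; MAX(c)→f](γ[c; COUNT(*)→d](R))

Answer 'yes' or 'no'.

E1 per-node cardinality:
  R → 4
  γ[c; COUNT(*)→d](R) → 4
  γ[d; SUM(c)→f](γ[c; COUNT(*)→d](R)) → 1
E2 per-node cardinality:
  R → 4
  γ[c; COUNT(*)→d](R) → 4
  γ[d; MAX(c)→f](γ[c; COUNT(*)→d](R)) → 1

E1 result:
d | f
1 | 13
E2 result:
d | f
1 | 7
Witness: (1, 7) appears 0× in E1 but 1× in E2.

no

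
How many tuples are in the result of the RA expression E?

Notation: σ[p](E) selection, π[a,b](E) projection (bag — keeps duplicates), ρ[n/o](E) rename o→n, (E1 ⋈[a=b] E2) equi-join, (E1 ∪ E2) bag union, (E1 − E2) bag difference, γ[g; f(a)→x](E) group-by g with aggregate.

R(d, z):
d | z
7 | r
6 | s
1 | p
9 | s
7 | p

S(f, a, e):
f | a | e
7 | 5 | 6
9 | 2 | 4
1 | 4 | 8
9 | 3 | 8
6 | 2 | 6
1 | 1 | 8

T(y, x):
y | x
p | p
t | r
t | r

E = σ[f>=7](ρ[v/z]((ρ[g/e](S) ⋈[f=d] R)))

Stepwise |·|:
  S → 6
  ρ[g/e](S) → 6
  R → 5
  (ρ[g/e](S) ⋈[f=d] R) → 7
  ρ[v/z]((ρ[g/e](S) ⋈[f=d] R)) → 7
  σ[f>=7](ρ[v/z]((ρ[g/e](S) ⋈[f=d] R))) → 4

|E| = 4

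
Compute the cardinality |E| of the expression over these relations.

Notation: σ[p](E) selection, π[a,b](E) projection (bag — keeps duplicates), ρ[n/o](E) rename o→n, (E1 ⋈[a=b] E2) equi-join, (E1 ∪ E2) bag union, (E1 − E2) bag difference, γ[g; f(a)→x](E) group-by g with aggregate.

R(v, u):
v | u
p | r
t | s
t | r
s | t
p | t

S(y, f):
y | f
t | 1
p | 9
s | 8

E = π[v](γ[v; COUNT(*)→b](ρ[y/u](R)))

Row counts bottom-up:
  R → 5
  ρ[y/u](R) → 5
  γ[v; COUNT(*)→b](ρ[y/u](R)) → 3
  π[v](γ[v; COUNT(*)→b](ρ[y/u](R))) → 3

|E| = 3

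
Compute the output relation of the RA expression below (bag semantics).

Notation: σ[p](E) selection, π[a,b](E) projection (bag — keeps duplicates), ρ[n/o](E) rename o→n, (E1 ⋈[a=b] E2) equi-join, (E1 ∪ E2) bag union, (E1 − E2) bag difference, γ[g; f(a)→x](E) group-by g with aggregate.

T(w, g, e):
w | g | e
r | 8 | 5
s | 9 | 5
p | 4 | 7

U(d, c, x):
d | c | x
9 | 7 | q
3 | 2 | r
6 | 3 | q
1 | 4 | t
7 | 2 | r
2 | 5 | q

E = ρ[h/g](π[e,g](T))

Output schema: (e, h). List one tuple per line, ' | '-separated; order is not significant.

Row counts bottom-up:
  T → 3
  π[e,g](T) → 3
  ρ[h/g](π[e,g](T)) → 3

== RESULT ==
e | h
5 | 8
5 | 9
7 | 4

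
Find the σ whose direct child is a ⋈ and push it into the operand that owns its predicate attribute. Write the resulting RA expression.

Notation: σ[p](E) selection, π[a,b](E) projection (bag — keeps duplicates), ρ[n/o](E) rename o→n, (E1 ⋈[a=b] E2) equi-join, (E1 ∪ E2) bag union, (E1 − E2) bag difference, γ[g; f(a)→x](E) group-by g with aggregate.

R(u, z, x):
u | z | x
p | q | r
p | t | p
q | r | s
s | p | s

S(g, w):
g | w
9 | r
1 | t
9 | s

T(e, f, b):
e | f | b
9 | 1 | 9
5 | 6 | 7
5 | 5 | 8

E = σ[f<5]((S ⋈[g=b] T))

σ filters on f, owned by the right side.
E' = (S ⋈[g=b] σ[f<5](T))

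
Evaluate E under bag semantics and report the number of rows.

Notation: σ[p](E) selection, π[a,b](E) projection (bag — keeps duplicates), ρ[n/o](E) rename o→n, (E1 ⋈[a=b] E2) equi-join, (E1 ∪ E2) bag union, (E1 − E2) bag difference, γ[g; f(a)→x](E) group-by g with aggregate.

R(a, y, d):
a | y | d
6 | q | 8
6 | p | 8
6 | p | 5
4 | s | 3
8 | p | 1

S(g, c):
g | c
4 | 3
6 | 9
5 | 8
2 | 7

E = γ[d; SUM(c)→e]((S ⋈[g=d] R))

Stepwise |·|:
  S → 4
  R → 5
  (S ⋈[g=d] R) → 1
  γ[d; SUM(c)→e]((S ⋈[g=d] R)) → 1

|E| = 1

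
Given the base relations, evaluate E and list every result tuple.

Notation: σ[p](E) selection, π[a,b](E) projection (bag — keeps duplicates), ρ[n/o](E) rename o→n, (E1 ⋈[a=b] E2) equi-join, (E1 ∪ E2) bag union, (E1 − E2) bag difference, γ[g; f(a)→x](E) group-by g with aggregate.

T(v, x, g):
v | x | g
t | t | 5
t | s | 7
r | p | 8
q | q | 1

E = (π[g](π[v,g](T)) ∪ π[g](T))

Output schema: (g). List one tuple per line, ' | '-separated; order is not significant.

Row counts bottom-up:
  T → 4
  π[v,g](T) → 4
  π[g](π[v,g](T)) → 4
  T → 4
  π[g](T) → 4
  (π[g](π[v,g](T)) ∪ π[g](T)) → 8

== RESULT ==
g
1
1
5
5
7
7
8
8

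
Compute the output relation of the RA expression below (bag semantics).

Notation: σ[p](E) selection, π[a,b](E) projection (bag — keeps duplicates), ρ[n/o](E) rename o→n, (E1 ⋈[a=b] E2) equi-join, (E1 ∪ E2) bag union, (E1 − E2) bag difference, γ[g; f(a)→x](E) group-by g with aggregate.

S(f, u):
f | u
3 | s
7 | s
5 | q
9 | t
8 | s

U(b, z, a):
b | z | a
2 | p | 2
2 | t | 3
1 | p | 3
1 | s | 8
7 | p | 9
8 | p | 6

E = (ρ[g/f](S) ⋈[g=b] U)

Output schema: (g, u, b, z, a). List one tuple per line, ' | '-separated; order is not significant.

Stepwise |·|:
  S → 5
  ρ[g/f](S) → 5
  U → 6
  (ρ[g/f](S) ⋈[g=b] U) → 2

== RESULT ==
g | u | b | z | a
7 | s | 7 | p | 9
8 | s | 8 | p | 6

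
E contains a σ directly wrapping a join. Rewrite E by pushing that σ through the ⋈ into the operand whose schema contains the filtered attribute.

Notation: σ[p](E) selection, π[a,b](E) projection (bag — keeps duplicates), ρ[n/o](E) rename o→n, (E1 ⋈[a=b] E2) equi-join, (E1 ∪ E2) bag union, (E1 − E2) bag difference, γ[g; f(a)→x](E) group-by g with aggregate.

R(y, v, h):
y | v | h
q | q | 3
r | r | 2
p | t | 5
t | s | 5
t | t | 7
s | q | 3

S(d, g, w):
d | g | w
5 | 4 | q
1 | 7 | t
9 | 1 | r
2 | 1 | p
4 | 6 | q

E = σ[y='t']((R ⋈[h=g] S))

σ filters on y, owned by the left side.
E' = (σ[y='t'](R) ⋈[h=g] S)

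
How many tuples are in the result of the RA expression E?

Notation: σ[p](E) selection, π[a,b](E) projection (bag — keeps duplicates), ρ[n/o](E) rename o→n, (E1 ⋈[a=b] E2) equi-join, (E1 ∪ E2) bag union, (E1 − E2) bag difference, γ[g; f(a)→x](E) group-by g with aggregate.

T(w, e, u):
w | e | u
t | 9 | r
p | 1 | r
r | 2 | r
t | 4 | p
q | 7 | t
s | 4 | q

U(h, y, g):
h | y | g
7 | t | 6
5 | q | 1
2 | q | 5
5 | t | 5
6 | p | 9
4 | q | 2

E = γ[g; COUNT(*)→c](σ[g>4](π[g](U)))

Stepwise |·|:
  U → 6
  π[g](U) → 6
  σ[g>4](π[g](U)) → 4
  γ[g; COUNT(*)→c](σ[g>4](π[g](U))) → 3

|E| = 3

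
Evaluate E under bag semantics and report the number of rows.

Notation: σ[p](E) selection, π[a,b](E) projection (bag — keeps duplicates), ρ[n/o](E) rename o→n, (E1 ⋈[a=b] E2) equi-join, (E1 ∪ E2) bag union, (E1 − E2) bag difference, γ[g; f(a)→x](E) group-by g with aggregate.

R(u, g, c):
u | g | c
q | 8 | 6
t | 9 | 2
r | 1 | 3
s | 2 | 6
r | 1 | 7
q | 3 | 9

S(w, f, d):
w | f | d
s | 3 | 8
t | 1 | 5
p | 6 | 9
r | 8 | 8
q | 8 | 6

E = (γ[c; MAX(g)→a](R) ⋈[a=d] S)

Row counts bottom-up:
  R → 6
  γ[c; MAX(g)→a](R) → 5
  S → 5
  (γ[c; MAX(g)→a](R) ⋈[a=d] S) → 3

|E| = 3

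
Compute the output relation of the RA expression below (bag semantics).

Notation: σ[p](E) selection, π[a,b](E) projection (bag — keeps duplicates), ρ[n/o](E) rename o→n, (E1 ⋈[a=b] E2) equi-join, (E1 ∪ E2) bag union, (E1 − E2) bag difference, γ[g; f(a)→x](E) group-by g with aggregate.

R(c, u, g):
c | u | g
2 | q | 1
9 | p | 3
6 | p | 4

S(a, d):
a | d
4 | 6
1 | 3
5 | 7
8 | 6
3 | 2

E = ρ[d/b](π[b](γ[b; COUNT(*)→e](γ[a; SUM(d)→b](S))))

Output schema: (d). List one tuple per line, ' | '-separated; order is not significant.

Stepwise |·|:
  S → 5
  γ[a; SUM(d)→b](S) → 5
  γ[b; COUNT(*)→e](γ[a; SUM(d)→b](S)) → 4
  π[b](γ[b; COUNT(*)→e](γ[a; SUM(d)→b](S))) → 4
  ρ[d/b](π[b](γ[b; COUNT(*)→e](γ[a; SUM(d)→b](S)))) → 4

== RESULT ==
d
2
3
6
7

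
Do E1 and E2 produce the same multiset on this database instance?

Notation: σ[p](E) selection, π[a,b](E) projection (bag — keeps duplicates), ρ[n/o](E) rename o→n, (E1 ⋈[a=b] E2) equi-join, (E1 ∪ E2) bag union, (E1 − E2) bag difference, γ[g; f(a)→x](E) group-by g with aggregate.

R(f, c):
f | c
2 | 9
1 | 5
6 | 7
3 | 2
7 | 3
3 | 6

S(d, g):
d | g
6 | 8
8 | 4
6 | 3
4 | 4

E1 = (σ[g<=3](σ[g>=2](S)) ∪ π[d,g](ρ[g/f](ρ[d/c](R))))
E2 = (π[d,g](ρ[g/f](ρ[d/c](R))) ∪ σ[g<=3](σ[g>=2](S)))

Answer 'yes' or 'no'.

E1 subexpression sizes:
  S → 4
  σ[g>=2](S) → 4
  σ[g<=3](σ[g>=2](S)) → 1
  R → 6
  ρ[d/c](R) → 6
  ρ[g/f](ρ[d/c](R)) → 6
  π[d,g](ρ[g/f](ρ[d/c](R))) → 6
  (σ[g<=3](σ[g>=2](S)) ∪ π[d,g](ρ[g/f](ρ[d/c](R)))) → 7
E2 subexpression sizes:
  R → 6
  ρ[d/c](R) → 6
  ρ[g/f](ρ[d/c](R)) → 6
  π[d,g](ρ[g/f](ρ[d/c](R))) → 6
  S → 4
  σ[g>=2](S) → 4
  σ[g<=3](σ[g>=2](S)) → 1
  (π[d,g](ρ[g/f](ρ[d/c](R))) ∪ σ[g<=3](σ[g>=2](S))) → 7

E1 and E2 produce the same multiset:
d | g
2 | 3
3 | 7
5 | 1
6 | 3
6 | 3
7 | 6
9 | 2

yes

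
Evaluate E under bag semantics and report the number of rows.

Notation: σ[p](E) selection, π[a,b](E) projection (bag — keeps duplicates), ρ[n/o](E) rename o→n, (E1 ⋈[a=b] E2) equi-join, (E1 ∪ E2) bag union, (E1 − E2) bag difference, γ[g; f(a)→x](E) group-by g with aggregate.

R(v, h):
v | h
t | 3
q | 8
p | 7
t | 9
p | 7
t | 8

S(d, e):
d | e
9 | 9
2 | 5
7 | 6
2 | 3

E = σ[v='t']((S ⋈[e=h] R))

Stepwise |·|:
  S → 4
  R → 6
  (S ⋈[e=h] R) → 2
  σ[v='t']((S ⋈[e=h] R)) → 2

|E| = 2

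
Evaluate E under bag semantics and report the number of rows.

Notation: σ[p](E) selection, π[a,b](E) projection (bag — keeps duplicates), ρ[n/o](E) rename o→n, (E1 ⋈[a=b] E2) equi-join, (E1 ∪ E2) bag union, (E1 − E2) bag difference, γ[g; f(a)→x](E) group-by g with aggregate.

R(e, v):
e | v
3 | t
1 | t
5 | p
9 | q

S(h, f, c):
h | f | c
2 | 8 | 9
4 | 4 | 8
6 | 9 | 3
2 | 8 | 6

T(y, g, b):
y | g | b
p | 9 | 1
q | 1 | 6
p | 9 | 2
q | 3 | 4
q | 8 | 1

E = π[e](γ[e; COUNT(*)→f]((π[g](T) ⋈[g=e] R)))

Subexpression sizes:
  T → 5
  π[g](T) → 5
  R → 4
  (π[g](T) ⋈[g=e] R) → 4
  γ[e; COUNT(*)→f]((π[g](T) ⋈[g=e] R)) → 3
  π[e](γ[e; COUNT(*)→f]((π[g](T) ⋈[g=e] R))) → 3

|E| = 3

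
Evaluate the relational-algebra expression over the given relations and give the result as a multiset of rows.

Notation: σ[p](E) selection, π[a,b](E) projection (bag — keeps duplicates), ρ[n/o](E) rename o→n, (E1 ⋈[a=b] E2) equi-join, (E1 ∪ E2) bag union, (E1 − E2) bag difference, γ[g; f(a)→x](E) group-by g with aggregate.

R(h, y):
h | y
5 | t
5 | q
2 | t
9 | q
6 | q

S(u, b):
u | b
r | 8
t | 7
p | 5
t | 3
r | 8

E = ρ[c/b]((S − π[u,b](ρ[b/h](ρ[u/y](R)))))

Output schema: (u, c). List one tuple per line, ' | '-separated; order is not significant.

Subexpression sizes:
  S → 5
  R → 5
  ρ[u/y](R) → 5
  ρ[b/h](ρ[u/y](R)) → 5
  π[u,b](ρ[b/h](ρ[u/y](R))) → 5
  (S − π[u,b](ρ[b/h](ρ[u/y](R)))) → 5
  ρ[c/b]((S − π[u,b](ρ[b/h](ρ[u/y](R))))) → 5

== RESULT ==
u | c
p | 5
r | 8
r | 8
t | 3
t | 7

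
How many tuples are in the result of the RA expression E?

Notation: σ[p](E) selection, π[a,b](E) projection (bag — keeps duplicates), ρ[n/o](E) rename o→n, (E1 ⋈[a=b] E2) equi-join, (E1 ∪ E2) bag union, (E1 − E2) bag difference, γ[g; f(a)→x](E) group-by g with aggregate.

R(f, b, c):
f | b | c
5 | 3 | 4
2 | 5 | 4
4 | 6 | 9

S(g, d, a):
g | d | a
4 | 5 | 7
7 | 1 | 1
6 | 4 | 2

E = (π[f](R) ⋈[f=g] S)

Subexpression sizes:
  R → 3
  π[f](R) → 3
  S → 3
  (π[f](R) ⋈[f=g] S) → 1

|E| = 1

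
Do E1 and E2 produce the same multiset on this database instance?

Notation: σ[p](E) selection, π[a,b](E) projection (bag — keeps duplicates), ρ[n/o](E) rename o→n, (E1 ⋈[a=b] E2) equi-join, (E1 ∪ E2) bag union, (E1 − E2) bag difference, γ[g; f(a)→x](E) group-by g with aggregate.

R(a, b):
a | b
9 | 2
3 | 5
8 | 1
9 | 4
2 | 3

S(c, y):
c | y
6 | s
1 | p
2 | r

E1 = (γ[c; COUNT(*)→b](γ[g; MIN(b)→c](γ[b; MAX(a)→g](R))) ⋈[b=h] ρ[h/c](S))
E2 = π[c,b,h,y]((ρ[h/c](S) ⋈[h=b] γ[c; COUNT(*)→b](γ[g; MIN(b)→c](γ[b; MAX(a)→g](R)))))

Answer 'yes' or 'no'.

E1 per-node cardinality:
  R → 5
  γ[b; MAX(a)→g](R) → 5
  γ[g; MIN(b)→c](γ[b; MAX(a)→g](R)) → 4
  γ[c; COUNT(*)→b](γ[g; MIN(b)→c](γ[b; MAX(a)→g](R))) → 4
  S → 3
  ρ[h/c](S) → 3
  (γ[c; COUNT(*)→b](γ[g; MIN(b)→c](γ[b; MAX(a)→g](R))) ⋈[b=h] ρ[h/c](S)) → 4
E2 per-node cardinality:
  S → 3
  ρ[h/c](S) → 3
  R → 5
  γ[b; MAX(a)→g](R) → 5
  γ[g; MIN(b)→c](γ[b; MAX(a)→g](R)) → 4
  γ[c; COUNT(*)→b](γ[g; MIN(b)→c](γ[b; MAX(a)→g](R))) → 4
  (ρ[h/c](S) ⋈[h=b] γ[c; COUNT(*)→b](γ[g; MIN(b)→c](γ[b; MAX(a)→g](R)))) → 4
  π[c,b,h,y]((ρ[h/c](S) ⋈[h=b] γ[c; COUNT(*)→b](γ[g; MIN(b)→c](γ[b; MAX(a)→g](R))))) → 4

E1 and E2 produce the same multiset:
c | b | h | y
1 | 1 | 1 | p
2 | 1 | 1 | p
3 | 1 | 1 | p
5 | 1 | 1 | p

yes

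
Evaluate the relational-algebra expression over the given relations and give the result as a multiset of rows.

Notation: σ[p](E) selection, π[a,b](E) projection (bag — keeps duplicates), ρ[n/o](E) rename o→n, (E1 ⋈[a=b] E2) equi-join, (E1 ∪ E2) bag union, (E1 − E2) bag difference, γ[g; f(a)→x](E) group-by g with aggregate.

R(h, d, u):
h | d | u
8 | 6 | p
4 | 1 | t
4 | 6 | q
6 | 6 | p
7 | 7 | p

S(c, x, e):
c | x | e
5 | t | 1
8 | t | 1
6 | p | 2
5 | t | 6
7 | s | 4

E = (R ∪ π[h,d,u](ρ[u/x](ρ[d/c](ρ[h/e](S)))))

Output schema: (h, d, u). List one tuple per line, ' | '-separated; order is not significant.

Per-node cardinality:
  R → 5
  S → 5
  ρ[h/e](S) → 5
  ρ[d/c](ρ[h/e](S)) → 5
  ρ[u/x](ρ[d/c](ρ[h/e](S))) → 5
  π[h,d,u](ρ[u/x](ρ[d/c](ρ[h/e](S)))) → 5
  (R ∪ π[h,d,u](ρ[u/x](ρ[d/c](ρ[h/e](S))))) → 10

== RESULT ==
h | d | u
1 | 5 | t
1 | 8 | t
2 | 6 | p
4 | 1 | t
4 | 6 | q
4 | 7 | s
6 | 5 | t
6 | 6 | p
7 | 7 | p
8 | 6 | p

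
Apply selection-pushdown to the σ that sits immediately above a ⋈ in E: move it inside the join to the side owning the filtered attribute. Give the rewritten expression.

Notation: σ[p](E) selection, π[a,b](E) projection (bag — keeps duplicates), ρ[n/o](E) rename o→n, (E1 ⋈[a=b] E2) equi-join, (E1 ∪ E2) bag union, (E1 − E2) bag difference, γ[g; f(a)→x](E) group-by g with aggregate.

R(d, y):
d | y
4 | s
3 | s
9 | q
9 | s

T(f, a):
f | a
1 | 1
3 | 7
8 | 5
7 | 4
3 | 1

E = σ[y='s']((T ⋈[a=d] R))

σ filters on y, owned by the right side.
E' = (T ⋈[a=d] σ[y='s'](R))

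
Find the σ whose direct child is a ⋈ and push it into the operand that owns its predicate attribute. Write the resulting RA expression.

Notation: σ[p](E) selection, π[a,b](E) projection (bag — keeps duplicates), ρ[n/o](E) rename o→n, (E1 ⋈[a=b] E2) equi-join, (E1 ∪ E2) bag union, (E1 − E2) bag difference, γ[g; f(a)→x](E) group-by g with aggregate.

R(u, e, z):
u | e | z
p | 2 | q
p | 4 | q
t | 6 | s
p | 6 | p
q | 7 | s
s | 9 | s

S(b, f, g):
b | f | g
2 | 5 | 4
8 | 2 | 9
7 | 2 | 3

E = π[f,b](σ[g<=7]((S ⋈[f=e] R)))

σ filters on g, owned by the left side.
E' = π[f,b]((σ[g<=7](S) ⋈[f=e] R))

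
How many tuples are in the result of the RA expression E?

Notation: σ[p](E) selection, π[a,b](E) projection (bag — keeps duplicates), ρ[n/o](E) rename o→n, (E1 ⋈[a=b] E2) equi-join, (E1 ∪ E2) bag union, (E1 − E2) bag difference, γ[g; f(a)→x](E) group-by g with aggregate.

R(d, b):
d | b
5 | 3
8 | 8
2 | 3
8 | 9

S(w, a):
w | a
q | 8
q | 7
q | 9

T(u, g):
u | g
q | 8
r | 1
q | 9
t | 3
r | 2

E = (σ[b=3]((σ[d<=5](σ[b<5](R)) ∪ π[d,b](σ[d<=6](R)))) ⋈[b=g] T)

Per-node cardinality:
  R → 4
  σ[b<5](R) → 2
  σ[d<=5](σ[b<5](R)) → 2
  R → 4
  σ[d<=6](R) → 2
  π[d,b](σ[d<=6](R)) → 2
  (σ[d<=5](σ[b<5](R)) ∪ π[d,b](σ[d<=6](R))) → 4
  σ[b=3]((σ[d<=5](σ[b<5](R)) ∪ π[d,b](σ[d<=6](R)))) → 4
  T → 5
  (σ[b=3]((σ[d<=5](σ[b<5](R)) ∪ π[d,b](σ[d<=6](R)))) ⋈[b=g] T) → 4

|E| = 4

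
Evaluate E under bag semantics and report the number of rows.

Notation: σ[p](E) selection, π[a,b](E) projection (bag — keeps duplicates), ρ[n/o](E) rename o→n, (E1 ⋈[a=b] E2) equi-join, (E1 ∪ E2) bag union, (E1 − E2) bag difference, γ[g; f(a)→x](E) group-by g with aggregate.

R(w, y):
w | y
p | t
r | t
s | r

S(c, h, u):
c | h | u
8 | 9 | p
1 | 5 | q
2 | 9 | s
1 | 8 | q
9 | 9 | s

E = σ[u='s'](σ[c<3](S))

Stepwise |·|:
  S → 5
  σ[c<3](S) → 3
  σ[u='s'](σ[c<3](S)) → 1

|E| = 1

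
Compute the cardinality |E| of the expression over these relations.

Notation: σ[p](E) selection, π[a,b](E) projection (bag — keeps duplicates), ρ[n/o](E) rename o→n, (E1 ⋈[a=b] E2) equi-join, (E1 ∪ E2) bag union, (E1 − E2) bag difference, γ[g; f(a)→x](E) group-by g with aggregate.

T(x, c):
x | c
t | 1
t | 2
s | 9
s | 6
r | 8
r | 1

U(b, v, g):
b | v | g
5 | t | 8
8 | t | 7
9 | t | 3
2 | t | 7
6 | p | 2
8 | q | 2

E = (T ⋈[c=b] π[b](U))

Subexpression sizes:
  T → 6
  U → 6
  π[b](U) → 6
  (T ⋈[c=b] π[b](U)) → 5

|E| = 5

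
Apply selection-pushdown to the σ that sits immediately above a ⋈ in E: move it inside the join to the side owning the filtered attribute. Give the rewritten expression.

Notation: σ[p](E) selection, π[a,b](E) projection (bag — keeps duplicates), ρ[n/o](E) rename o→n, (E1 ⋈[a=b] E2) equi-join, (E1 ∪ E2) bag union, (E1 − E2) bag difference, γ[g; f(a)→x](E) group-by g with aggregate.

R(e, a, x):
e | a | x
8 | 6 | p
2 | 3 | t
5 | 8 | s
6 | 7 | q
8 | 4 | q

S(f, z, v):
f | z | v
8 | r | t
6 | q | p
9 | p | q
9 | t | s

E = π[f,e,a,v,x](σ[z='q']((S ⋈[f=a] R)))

σ filters on z, owned by the left side.
E' = π[f,e,a,v,x]((σ[z='q'](S) ⋈[f=a] R))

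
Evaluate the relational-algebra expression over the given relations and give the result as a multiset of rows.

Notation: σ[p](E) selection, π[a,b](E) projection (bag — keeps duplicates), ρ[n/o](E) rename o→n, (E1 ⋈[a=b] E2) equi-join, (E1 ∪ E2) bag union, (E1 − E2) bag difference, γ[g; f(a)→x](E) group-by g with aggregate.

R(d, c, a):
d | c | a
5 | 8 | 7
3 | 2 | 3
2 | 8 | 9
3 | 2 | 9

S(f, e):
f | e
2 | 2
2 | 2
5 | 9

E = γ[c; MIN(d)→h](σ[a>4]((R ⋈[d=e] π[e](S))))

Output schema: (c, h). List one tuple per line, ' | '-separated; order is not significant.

Per-node cardinality:
  R → 4
  S → 3
  π[e](S) → 3
  (R ⋈[d=e] π[e](S)) → 2
  σ[a>4]((R ⋈[d=e] π[e](S))) → 2
  γ[c; MIN(d)→h](σ[a>4]((R ⋈[d=e] π[e](S)))) → 1

== RESULT ==
c | h
8 | 2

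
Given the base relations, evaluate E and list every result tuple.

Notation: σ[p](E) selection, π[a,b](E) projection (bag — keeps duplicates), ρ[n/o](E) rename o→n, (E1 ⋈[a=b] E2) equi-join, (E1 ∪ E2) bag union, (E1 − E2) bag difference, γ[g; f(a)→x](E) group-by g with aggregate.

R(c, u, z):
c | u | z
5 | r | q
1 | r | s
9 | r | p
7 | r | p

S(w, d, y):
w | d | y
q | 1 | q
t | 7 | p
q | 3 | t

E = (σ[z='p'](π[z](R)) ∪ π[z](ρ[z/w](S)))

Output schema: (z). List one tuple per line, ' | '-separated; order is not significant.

Stepwise |·|:
  R → 4
  π[z](R) → 4
  σ[z='p'](π[z](R)) → 2
  S → 3
  ρ[z/w](S) → 3
  π[z](ρ[z/w](S)) → 3
  (σ[z='p'](π[z](R)) ∪ π[z](ρ[z/w](S))) → 5

== RESULT ==
z
p
p
q
q
t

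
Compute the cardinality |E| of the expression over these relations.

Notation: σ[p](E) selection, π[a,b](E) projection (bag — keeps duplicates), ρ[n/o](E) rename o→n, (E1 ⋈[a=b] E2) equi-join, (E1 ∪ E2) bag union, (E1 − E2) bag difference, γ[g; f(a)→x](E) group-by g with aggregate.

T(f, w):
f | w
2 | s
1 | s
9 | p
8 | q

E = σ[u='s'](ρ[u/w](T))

Row counts bottom-up:
  T → 4
  ρ[u/w](T) → 4
  σ[u='s'](ρ[u/w](T)) → 2

|E| = 2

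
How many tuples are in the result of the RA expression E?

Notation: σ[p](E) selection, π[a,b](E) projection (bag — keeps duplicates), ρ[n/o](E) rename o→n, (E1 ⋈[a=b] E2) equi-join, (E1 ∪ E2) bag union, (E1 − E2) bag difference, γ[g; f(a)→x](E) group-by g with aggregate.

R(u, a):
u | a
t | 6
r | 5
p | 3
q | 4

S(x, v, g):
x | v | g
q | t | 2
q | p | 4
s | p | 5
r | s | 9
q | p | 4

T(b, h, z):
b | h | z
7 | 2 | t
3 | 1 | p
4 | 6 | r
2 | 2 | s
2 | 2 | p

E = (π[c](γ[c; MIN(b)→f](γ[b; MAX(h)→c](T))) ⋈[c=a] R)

Subexpression sizes:
  T → 5
  γ[b; MAX(h)→c](T) → 4
  γ[c; MIN(b)→f](γ[b; MAX(h)→c](T)) → 3
  π[c](γ[c; MIN(b)→f](γ[b; MAX(h)→c](T))) → 3
  R → 4
  (π[c](γ[c; MIN(b)→f](γ[b; MAX(h)→c](T))) ⋈[c=a] R) → 1

|E| = 1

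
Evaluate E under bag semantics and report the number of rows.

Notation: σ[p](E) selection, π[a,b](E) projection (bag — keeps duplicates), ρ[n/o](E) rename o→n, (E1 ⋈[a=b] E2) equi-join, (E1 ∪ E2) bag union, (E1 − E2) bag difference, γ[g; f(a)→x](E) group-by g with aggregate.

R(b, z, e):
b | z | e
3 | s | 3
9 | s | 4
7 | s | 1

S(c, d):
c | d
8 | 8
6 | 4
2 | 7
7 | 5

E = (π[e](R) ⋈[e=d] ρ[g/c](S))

Per-node cardinality:
  R → 3
  π[e](R) → 3
  S → 4
  ρ[g/c](S) → 4
  (π[e](R) ⋈[e=d] ρ[g/c](S)) → 1

|E| = 1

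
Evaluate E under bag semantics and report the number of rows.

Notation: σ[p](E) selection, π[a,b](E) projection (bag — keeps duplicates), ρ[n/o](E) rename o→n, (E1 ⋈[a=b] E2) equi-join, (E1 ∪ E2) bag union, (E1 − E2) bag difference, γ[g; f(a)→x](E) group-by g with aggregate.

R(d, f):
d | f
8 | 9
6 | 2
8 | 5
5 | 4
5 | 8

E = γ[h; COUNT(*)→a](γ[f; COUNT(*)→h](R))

Subexpression sizes:
  R → 5
  γ[f; COUNT(*)→h](R) → 5
  γ[h; COUNT(*)→a](γ[f; COUNT(*)→h](R)) → 1

|E| = 1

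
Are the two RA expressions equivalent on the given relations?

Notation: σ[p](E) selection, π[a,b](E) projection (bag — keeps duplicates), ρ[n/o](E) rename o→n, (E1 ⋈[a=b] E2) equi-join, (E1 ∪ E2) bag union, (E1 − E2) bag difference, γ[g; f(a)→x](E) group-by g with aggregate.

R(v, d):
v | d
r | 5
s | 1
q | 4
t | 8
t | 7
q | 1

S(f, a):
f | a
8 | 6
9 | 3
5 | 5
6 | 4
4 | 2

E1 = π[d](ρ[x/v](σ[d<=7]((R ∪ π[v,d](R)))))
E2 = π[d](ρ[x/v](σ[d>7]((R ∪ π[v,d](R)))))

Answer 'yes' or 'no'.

E1 per-node cardinality:
  R → 6
  R → 6
  π[v,d](R) → 6
  (R ∪ π[v,d](R)) → 12
  σ[d<=7]((R ∪ π[v,d](R))) → 10
  ρ[x/v](σ[d<=7]((R ∪ π[v,d](R)))) → 10
  π[d](ρ[x/v](σ[d<=7]((R ∪ π[v,d](R))))) → 10
E2 per-node cardinality:
  R → 6
  R → 6
  π[v,d](R) → 6
  (R ∪ π[v,d](R)) → 12
  σ[d>7]((R ∪ π[v,d](R))) → 2
  ρ[x/v](σ[d>7]((R ∪ π[v,d](R)))) → 2
  π[d](ρ[x/v](σ[d>7]((R ∪ π[v,d](R))))) → 2

E1 result:
d
1
1
1
1
4
4
5
5
7
7
E2 result:
d
8
8
Witness: (1,) appears 4× in E1 but 0× in E2.

no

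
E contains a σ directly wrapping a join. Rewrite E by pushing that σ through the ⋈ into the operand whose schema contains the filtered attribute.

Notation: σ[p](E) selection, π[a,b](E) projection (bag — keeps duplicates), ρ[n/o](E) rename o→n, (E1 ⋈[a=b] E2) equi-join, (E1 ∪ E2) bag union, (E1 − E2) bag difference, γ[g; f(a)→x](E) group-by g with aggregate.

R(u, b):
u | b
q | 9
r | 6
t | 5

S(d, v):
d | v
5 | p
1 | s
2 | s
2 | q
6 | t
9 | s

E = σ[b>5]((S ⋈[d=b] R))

σ filters on b, owned by the right side.
E' = (S ⋈[d=b] σ[b>5](R))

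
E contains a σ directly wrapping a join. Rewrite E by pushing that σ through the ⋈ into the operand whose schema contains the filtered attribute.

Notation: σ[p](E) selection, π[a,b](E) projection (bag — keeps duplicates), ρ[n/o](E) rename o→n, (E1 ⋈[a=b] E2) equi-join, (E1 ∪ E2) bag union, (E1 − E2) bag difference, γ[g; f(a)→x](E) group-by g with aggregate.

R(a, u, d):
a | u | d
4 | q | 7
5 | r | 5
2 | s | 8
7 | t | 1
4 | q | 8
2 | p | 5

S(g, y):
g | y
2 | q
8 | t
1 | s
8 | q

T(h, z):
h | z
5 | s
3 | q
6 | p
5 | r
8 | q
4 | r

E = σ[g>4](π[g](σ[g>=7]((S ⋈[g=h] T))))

σ filters on g, owned by the left side.
E' = σ[g>4](π[g]((σ[g>=7](S) ⋈[g=h] T)))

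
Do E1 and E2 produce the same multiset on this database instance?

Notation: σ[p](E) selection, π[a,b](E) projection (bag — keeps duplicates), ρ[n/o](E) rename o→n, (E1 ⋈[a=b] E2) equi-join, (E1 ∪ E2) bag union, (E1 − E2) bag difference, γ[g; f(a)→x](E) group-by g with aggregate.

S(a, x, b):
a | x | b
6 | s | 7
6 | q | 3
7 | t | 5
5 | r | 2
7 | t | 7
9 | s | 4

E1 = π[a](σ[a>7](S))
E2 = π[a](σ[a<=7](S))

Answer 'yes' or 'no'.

E1 per-node cardinality:
  S → 6
  σ[a>7](S) → 1
  π[a](σ[a>7](S)) → 1
E2 per-node cardinality:
  S → 6
  σ[a<=7](S) → 5
  π[a](σ[a<=7](S)) → 5

E1 result:
a
9
E2 result:
a
5
6
6
7
7
Witness: (6,) appears 0× in E1 but 2× in E2.

no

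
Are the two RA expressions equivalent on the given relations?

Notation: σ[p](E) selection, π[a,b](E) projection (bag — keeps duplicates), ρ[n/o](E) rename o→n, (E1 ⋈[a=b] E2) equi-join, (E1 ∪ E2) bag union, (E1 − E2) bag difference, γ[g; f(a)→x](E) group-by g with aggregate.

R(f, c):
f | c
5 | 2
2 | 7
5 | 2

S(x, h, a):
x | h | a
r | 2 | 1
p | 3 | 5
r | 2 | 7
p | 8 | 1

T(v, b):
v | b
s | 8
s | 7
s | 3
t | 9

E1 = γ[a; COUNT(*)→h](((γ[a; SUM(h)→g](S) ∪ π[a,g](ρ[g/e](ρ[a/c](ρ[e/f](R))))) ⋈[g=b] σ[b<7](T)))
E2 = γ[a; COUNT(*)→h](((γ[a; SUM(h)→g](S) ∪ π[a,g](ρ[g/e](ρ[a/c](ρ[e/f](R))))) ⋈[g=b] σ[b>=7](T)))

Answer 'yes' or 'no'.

E1 row counts bottom-up:
  S → 4
  γ[a; SUM(h)→g](S) → 3
  R → 3
  ρ[e/f](R) → 3
  ρ[a/c](ρ[e/f](R)) → 3
  ρ[g/e](ρ[a/c](ρ[e/f](R))) → 3
  π[a,g](ρ[g/e](ρ[a/c](ρ[e/f](R)))) → 3
  (γ[a; SUM(h)→g](S) ∪ π[a,g](ρ[g/e](ρ[a/c](ρ[e/f](R))))) → 6
  T → 4
  σ[b<7](T) → 1
  ((γ[a; SUM(h)→g](S) ∪ π[a,g](ρ[g/e](ρ[a/c](ρ[e/f](R))))) ⋈[g=b] σ[b<7](T)) → 1
  γ[a; COUNT(*)→h](((γ[a; SUM(h)→g](S) ∪ π[a,g](ρ[g/e](ρ[a/c](ρ[e/f](R))))) ⋈[g=b] σ[b<7](T))) → 1
E2 row counts bottom-up:
  S → 4
  γ[a; SUM(h)→g](S) → 3
  R → 3
  ρ[e/f](R) → 3
  ρ[a/c](ρ[e/f](R)) → 3
  ρ[g/e](ρ[a/c](ρ[e/f](R))) → 3
  π[a,g](ρ[g/e](ρ[a/c](ρ[e/f](R)))) → 3
  (γ[a; SUM(h)→g](S) ∪ π[a,g](ρ[g/e](ρ[a/c](ρ[e/f](R))))) → 6
  T → 4
  σ[b>=7](T) → 3
  ((γ[a; SUM(h)→g](S) ∪ π[a,g](ρ[g/e](ρ[a/c](ρ[e/f](R))))) ⋈[g=b] σ[b>=7](T)) → 0
  γ[a; COUNT(*)→h](((γ[a; SUM(h)→g](S) ∪ π[a,g](ρ[g/e](ρ[a/c](ρ[e/f](R))))) ⋈[g=b] σ[b>=7](T))) → 0

E1 result:
a | h
5 | 1
E2 result:
a | h
(0 rows)
Witness: (5, 1) appears 1× in E1 but 0× in E2.

no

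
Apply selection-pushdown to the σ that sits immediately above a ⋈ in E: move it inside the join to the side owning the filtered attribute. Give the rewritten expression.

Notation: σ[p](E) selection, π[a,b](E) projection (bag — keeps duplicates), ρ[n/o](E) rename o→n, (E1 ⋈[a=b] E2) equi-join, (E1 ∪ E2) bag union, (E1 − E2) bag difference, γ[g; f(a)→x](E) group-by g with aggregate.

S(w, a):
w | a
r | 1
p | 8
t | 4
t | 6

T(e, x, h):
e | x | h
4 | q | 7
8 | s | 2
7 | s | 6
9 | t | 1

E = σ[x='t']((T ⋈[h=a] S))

σ filters on x, owned by the left side.
E' = (σ[x='t'](T) ⋈[h=a] S)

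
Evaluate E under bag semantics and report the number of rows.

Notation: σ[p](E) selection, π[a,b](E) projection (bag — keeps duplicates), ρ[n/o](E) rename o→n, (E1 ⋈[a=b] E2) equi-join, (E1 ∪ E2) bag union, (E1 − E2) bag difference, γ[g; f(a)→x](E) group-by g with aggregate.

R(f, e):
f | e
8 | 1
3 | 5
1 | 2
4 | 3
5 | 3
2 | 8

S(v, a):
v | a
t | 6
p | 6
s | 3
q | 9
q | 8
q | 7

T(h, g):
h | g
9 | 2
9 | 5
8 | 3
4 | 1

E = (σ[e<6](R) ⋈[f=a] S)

Stepwise |·|:
  R → 6
  σ[e<6](R) → 5
  S → 6
  (σ[e<6](R) ⋈[f=a] S) → 2

|E| = 2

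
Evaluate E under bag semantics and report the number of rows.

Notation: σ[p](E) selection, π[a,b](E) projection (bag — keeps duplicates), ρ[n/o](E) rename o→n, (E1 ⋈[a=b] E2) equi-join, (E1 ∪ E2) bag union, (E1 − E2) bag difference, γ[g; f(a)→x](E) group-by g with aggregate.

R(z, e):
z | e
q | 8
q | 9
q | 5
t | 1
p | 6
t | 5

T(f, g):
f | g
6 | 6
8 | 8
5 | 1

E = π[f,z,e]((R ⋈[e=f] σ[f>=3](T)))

Row counts bottom-up:
  R → 6
  T → 3
  σ[f>=3](T) → 3
  (R ⋈[e=f] σ[f>=3](T)) → 4
  π[f,z,e]((R ⋈[e=f] σ[f>=3](T))) → 4

|E| = 4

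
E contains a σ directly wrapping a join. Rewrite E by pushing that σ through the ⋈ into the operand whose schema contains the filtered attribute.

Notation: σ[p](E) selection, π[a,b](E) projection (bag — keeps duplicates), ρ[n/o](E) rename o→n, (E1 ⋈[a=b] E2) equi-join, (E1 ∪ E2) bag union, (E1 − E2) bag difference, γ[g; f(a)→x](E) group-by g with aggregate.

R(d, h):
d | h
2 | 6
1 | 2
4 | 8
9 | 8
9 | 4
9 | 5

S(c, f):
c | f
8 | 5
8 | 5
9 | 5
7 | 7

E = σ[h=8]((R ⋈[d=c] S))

σ filters on h, owned by the left side.
E' = (σ[h=8](R) ⋈[d=c] S)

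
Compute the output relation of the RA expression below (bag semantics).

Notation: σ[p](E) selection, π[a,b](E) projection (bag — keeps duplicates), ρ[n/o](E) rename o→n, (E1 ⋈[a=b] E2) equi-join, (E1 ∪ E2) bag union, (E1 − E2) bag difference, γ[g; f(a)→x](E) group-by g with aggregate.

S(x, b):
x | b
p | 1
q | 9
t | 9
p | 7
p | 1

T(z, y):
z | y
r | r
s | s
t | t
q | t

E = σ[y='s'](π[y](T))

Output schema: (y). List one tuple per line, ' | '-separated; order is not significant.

Row counts bottom-up:
  T → 4
  π[y](T) → 4
  σ[y='s'](π[y](T)) → 1

== RESULT ==
y
s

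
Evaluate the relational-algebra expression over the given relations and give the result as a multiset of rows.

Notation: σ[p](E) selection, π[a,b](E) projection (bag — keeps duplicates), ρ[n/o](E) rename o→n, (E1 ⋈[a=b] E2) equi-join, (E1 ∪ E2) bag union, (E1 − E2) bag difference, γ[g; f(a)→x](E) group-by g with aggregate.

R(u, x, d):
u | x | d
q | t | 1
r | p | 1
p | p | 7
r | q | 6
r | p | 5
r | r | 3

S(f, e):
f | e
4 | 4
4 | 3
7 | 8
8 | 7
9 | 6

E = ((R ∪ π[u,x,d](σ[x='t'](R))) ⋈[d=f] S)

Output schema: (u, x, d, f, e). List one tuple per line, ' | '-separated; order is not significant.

Row counts bottom-up:
  R → 6
  R → 6
  σ[x='t'](R) → 1
  π[u,x,d](σ[x='t'](R)) → 1
  (R ∪ π[u,x,d](σ[x='t'](R))) → 7
  S → 5
  ((R ∪ π[u,x,d](σ[x='t'](R))) ⋈[d=f] S) → 1

== RESULT ==
u | x | d | f | e
p | p | 7 | 7 | 8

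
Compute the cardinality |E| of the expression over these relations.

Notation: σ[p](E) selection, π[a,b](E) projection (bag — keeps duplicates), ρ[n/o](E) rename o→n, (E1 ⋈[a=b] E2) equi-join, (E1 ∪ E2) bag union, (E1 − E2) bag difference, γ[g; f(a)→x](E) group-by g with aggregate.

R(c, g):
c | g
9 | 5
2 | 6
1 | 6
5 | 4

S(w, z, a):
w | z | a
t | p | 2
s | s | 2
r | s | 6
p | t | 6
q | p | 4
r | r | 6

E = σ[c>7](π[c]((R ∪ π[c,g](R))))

Subexpression sizes:
  R → 4
  R → 4
  π[c,g](R) → 4
  (R ∪ π[c,g](R)) → 8
  π[c]((R ∪ π[c,g](R))) → 8
  σ[c>7](π[c]((R ∪ π[c,g](R)))) → 2

|E| = 2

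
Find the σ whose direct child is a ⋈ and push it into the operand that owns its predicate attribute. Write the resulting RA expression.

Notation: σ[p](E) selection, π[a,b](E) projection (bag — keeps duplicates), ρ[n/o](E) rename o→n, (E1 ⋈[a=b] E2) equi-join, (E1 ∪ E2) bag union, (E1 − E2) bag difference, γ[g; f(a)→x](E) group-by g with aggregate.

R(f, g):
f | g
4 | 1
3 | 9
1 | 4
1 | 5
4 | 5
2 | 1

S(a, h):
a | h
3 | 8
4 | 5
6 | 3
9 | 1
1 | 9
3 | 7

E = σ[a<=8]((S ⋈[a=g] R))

σ filters on a, owned by the left side.
E' = (σ[a<=8](S) ⋈[a=g] R)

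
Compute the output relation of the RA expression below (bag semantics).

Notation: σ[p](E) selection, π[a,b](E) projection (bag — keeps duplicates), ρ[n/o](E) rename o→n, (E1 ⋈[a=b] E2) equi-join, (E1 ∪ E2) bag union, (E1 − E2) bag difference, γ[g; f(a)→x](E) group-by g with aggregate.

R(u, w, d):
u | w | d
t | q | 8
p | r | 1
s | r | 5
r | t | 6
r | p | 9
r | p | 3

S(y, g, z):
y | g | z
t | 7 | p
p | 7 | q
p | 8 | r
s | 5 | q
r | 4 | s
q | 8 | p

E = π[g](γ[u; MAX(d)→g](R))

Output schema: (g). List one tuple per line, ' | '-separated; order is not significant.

Per-node cardinality:
  R → 6
  γ[u; MAX(d)→g](R) → 4
  π[g](γ[u; MAX(d)→g](R)) → 4

== RESULT ==
g
1
5
8
9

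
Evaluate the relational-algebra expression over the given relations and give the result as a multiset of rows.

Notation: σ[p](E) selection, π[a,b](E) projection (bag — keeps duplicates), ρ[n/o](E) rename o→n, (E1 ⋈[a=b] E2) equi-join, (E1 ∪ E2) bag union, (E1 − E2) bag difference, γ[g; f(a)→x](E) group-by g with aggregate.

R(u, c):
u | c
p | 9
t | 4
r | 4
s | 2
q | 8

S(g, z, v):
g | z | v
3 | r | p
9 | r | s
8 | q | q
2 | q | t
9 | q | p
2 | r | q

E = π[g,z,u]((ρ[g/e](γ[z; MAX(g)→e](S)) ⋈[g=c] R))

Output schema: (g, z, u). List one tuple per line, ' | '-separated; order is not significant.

Subexpression sizes:
  S → 6
  γ[z; MAX(g)→e](S) → 2
  ρ[g/e](γ[z; MAX(g)→e](S)) → 2
  R → 5
  (ρ[g/e](γ[z; MAX(g)→e](S)) ⋈[g=c] R) → 2
  π[g,z,u]((ρ[g/e](γ[z; MAX(g)→e](S)) ⋈[g=c] R)) → 2

== RESULT ==
g | z | u
9 | q | p
9 | r | p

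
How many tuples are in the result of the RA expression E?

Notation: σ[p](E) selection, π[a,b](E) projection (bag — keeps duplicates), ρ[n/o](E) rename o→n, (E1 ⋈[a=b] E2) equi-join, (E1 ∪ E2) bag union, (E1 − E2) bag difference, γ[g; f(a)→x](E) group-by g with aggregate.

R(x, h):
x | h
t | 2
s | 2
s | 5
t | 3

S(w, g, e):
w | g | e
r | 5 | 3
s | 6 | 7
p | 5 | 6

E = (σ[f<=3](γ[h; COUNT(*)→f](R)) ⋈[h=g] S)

Subexpression sizes:
  R → 4
  γ[h; COUNT(*)→f](R) → 3
  σ[f<=3](γ[h; COUNT(*)→f](R)) → 3
  S → 3
  (σ[f<=3](γ[h; COUNT(*)→f](R)) ⋈[h=g] S) → 2

|E| = 2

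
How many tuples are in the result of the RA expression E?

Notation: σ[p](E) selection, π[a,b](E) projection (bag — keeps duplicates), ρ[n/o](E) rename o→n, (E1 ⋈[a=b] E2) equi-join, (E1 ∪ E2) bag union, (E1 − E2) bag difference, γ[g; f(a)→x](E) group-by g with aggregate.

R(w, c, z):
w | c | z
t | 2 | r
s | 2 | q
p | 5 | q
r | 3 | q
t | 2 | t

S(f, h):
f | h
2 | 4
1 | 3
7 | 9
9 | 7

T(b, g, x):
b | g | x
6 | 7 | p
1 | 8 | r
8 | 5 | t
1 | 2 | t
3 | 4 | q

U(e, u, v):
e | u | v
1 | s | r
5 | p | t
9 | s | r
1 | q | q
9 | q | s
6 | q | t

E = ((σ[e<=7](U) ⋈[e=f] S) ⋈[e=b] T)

Row counts bottom-up:
  U → 6
  σ[e<=7](U) → 4
  S → 4
  (σ[e<=7](U) ⋈[e=f] S) → 2
  T → 5
  ((σ[e<=7](U) ⋈[e=f] S) ⋈[e=b] T) → 4

|E| = 4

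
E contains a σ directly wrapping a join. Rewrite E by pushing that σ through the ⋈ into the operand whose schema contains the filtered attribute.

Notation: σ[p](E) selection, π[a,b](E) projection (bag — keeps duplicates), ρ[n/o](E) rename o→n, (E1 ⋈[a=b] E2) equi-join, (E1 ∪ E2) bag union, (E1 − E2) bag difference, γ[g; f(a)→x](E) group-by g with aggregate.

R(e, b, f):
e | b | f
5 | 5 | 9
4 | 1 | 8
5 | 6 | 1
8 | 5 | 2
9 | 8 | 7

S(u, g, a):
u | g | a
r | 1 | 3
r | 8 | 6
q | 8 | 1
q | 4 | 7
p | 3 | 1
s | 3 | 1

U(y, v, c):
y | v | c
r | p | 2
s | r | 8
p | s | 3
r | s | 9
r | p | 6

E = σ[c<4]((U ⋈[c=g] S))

σ filters on c, owned by the left side.
E' = (σ[c<4](U) ⋈[c=g] S)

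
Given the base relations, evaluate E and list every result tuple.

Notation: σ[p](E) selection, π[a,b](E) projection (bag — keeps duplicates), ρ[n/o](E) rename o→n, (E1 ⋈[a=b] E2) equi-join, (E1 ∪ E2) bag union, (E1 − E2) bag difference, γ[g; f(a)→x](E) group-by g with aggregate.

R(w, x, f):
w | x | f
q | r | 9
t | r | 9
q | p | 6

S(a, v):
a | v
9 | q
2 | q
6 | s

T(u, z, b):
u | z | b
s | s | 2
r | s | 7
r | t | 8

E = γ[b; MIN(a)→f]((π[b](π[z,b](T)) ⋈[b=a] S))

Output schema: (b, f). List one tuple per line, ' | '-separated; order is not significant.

Per-node cardinality:
  T → 3
  π[z,b](T) → 3
  π[b](π[z,b](T)) → 3
  S → 3
  (π[b](π[z,b](T)) ⋈[b=a] S) → 1
  γ[b; MIN(a)→f]((π[b](π[z,b](T)) ⋈[b=a] S)) → 1

== RESULT ==
b | f
2 | 2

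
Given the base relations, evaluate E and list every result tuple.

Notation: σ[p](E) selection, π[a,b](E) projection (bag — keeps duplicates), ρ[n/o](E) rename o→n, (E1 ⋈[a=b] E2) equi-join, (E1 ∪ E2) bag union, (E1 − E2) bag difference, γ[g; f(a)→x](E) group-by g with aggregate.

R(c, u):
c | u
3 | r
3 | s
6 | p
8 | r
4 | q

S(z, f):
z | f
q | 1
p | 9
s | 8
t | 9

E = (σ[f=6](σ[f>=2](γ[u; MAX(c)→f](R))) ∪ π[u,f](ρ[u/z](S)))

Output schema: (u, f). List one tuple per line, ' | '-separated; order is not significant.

Stepwise |·|:
  R → 5
  γ[u; MAX(c)→f](R) → 4
  σ[f>=2](γ[u; MAX(c)→f](R)) → 4
  σ[f=6](σ[f>=2](γ[u; MAX(c)→f](R))) → 1
  S → 4
  ρ[u/z](S) → 4
  π[u,f](ρ[u/z](S)) → 4
  (σ[f=6](σ[f>=2](γ[u; MAX(c)→f](R))) ∪ π[u,f](ρ[u/z](S))) → 5

== RESULT ==
u | f
p | 6
p | 9
q | 1
s | 8
t | 9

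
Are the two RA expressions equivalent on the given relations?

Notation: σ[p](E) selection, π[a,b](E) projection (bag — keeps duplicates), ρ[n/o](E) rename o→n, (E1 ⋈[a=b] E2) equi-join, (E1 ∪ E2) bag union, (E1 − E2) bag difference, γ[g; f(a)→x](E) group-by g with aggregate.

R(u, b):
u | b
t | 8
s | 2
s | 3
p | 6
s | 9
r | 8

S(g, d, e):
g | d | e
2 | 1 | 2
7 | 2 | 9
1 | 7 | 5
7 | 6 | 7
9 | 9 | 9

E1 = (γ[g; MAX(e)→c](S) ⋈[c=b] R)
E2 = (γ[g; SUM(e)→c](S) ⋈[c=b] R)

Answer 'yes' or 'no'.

E1 per-node cardinality:
  S → 5
  γ[g; MAX(e)→c](S) → 4
  R → 6
  (γ[g; MAX(e)→c](S) ⋈[c=b] R) → 3
E2 per-node cardinality:
  S → 5
  γ[g; SUM(e)→c](S) → 4
  R → 6
  (γ[g; SUM(e)→c](S) ⋈[c=b] R) → 2

E1 result:
g | c | u | b
2 | 2 | s | 2
7 | 9 | s | 9
9 | 9 | s | 9
E2 result:
g | c | u | b
2 | 2 | s | 2
9 | 9 | s | 9
Witness: (7, 9, 's', 9) appears 1× in E1 but 0× in E2.

no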